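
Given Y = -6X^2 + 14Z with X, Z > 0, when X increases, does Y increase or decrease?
Y decreases

Taking the partial derivative:
∂Y/∂X = -12X

∂Y/∂X = -12X < 0 (assuming positive values)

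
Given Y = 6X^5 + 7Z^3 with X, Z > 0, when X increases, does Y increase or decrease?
Y increases

Taking the partial derivative:
∂Y/∂X = 30X^4

∂Y/∂X = 30X^4 > 0 (assuming positive values)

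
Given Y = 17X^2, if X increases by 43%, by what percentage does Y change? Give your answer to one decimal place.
104.5%

For Y = 17X^2:
If X → X(1 + 0.43)
Then Y → Y · (1 + 0.43)^2
     = Y · 2.0449

Percentage change = ((1 + 0.43)^2 − 1) × 100% ≈ 104.5%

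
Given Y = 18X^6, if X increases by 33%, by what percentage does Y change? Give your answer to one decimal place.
453.5%

For Y = 18X^6:
If X → X(1 + 0.33)
Then Y → Y · (1 + 0.33)^6
     ≈ Y · 5.5349

Percentage change = ((1 + 0.33)^6 − 1) × 100% ≈ 453.5%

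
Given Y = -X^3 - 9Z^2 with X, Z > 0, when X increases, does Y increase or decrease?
Y decreases

Taking the partial derivative:
∂Y/∂X = -3X^2

∂Y/∂X = -3X^2 < 0 (assuming positive values)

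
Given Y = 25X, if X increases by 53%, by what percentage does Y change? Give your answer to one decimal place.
53.0%

For Y = 25X:
If X → X(1 + 0.53)
Then Y → Y · (1 + 0.53)^1
     = Y · 1.5300

Percentage change = ((1 + 0.53)^1 − 1) × 100% = 53.0%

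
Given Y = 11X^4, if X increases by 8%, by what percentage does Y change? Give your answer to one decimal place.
36.0%

For Y = 11X^4:
If X → X(1 + 0.08)
Then Y → Y · (1 + 0.08)^4
     ≈ Y · 1.3605

Percentage change = ((1 + 0.08)^4 − 1) × 100% ≈ 36.0%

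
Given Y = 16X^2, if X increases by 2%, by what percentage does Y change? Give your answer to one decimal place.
4.0%

For Y = 16X^2:
If X → X(1 + 0.02)
Then Y → Y · (1 + 0.02)^2
     = Y · 1.0404

Percentage change = ((1 + 0.02)^2 − 1) × 100% ≈ 4.0%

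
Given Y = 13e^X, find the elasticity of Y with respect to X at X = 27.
Elasticity = 27

Elasticity = (dY/dX) · (X/Y)

dY/dX = 13·e^X
At X = 27: dY/dX = 13·e^27, Y = 13·e^27

Elasticity = (13·e^27) · (27 / (13·e^27)) = 27

Interpretation: for a small percentage change in X, the percentage change in Y is approximately 27.00 times as large.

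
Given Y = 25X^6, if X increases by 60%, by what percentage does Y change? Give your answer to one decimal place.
1577.7%

For Y = 25X^6:
If X → X(1 + 0.6)
Then Y → Y · (1 + 0.6)^6
     ≈ Y · 16.7772

Percentage change = ((1 + 0.6)^6 − 1) × 100% ≈ 1577.7%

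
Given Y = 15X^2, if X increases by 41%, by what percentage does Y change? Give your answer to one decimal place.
98.8%

For Y = 15X^2:
If X → X(1 + 0.41)
Then Y → Y · (1 + 0.41)^2
     = Y · 1.9881

Percentage change = ((1 + 0.41)^2 − 1) × 100% ≈ 98.8%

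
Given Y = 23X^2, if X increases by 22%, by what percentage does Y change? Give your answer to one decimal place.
48.8%

For Y = 23X^2:
If X → X(1 + 0.22)
Then Y → Y · (1 + 0.22)^2
     = Y · 1.4884

Percentage change = ((1 + 0.22)^2 − 1) × 100% ≈ 48.8%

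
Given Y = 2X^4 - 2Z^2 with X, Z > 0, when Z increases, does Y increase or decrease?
Y decreases

Taking the partial derivative:
∂Y/∂Z = -4Z

∂Y/∂Z = -4Z < 0 (assuming positive values)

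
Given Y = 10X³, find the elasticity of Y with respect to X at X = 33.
Elasticity = 3

Elasticity = (dY/dX) · (X/Y)

dY/dX = 30·X²
At X = 33: dY/dX = 32670, Y = 359370

Elasticity = 32670 · (33 / 359370) = 3

Interpretation: for a small percentage change in X, the percentage change in Y is approximately 3.00 times as large.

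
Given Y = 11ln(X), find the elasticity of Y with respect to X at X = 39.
Elasticity = 1/ln(39) ≈ 0.2730

Elasticity = (dY/dX) · (X/Y)

dY/dX = 11/X
At X = 39: dY/dX = 11/39, Y = 11·ln(39)

Elasticity = (11/39) · (39 / (11·ln(39))) = 1/ln(39) ≈ 0.2730

Interpretation: for a small percentage change in X, the percentage change in Y is approximately 0.27 times as large.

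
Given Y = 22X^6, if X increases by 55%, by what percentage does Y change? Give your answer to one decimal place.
1286.7%

For Y = 22X^6:
If X → X(1 + 0.55)
Then Y → Y · (1 + 0.55)^6
     ≈ Y · 13.8672

Percentage change = ((1 + 0.55)^6 − 1) × 100% ≈ 1286.7%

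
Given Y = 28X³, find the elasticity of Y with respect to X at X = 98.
Elasticity = 3

Elasticity = (dY/dX) · (X/Y)

dY/dX = 84·X²
At X = 98: dY/dX = 806736, Y = 26353376

Elasticity = 806736 · (98 / 26353376) = 3

Interpretation: for a small percentage change in X, the percentage change in Y is approximately 3.00 times as large.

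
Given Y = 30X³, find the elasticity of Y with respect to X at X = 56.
Elasticity = 3

Elasticity = (dY/dX) · (X/Y)

dY/dX = 90·X²
At X = 56: dY/dX = 282240, Y = 5268480

Elasticity = 282240 · (56 / 5268480) = 3

Interpretation: for a small percentage change in X, the percentage change in Y is approximately 3.00 times as large.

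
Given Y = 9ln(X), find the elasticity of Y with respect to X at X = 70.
Elasticity = 1/ln(70) ≈ 0.2354

Elasticity = (dY/dX) · (X/Y)

dY/dX = 9/X
At X = 70: dY/dX = 9/70, Y = 9·ln(70)

Elasticity = (9/70) · (70 / (9·ln(70))) = 1/ln(70) ≈ 0.2354

Interpretation: for a small percentage change in X, the percentage change in Y is approximately 0.24 times as large.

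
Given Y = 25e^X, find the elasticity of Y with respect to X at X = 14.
Elasticity = 14

Elasticity = (dY/dX) · (X/Y)

dY/dX = 25·e^X
At X = 14: dY/dX = 25·e^14, Y = 25·e^14

Elasticity = (25·e^14) · (14 / (25·e^14)) = 14

Interpretation: for a small percentage change in X, the percentage change in Y is approximately 14.00 times as large.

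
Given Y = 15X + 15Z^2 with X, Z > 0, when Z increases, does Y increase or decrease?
Y increases

Taking the partial derivative:
∂Y/∂Z = 30Z

∂Y/∂Z = 30Z > 0 (assuming positive values)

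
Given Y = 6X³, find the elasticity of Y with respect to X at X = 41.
Elasticity = 3

Elasticity = (dY/dX) · (X/Y)

dY/dX = 18·X²
At X = 41: dY/dX = 30258, Y = 413526

Elasticity = 30258 · (41 / 413526) = 3

Interpretation: for a small percentage change in X, the percentage change in Y is approximately 3.00 times as large.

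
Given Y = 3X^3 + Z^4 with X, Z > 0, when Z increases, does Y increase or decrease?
Y increases

Taking the partial derivative:
∂Y/∂Z = 4Z^3

∂Y/∂Z = 4Z^3 > 0 (assuming positive values)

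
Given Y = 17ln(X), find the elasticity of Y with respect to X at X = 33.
Elasticity = 1/ln(33) ≈ 0.2860

Elasticity = (dY/dX) · (X/Y)

dY/dX = 17/X
At X = 33: dY/dX = 17/33, Y = 17·ln(33)

Elasticity = (17/33) · (33 / (17·ln(33))) = 1/ln(33) ≈ 0.2860

Interpretation: for a small percentage change in X, the percentage change in Y is approximately 0.29 times as large.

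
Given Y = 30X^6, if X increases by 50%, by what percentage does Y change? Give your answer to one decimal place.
1039.1%

For Y = 30X^6:
If X → X(1 + 0.5)
Then Y → Y · (1 + 0.5)^6
     ≈ Y · 11.3906

Percentage change = ((1 + 0.5)^6 − 1) × 100% ≈ 1039.1%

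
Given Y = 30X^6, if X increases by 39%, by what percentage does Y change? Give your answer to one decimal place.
621.3%

For Y = 30X^6:
If X → X(1 + 0.39)
Then Y → Y · (1 + 0.39)^6
     ≈ Y · 7.2125

Percentage change = ((1 + 0.39)^6 − 1) × 100% ≈ 621.3%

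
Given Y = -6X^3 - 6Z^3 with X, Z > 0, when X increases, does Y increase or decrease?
Y decreases

Taking the partial derivative:
∂Y/∂X = -18X^2

∂Y/∂X = -18X^2 < 0 (assuming positive values)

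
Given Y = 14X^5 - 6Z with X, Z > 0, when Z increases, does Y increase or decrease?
Y decreases

Taking the partial derivative:
∂Y/∂Z = -6

∂Y/∂Z = -6 < 0 (assuming positive values)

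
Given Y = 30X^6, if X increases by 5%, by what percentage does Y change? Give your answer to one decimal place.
34.0%

For Y = 30X^6:
If X → X(1 + 0.05)
Then Y → Y · (1 + 0.05)^6
     ≈ Y · 1.3401

Percentage change = ((1 + 0.05)^6 − 1) × 100% ≈ 34.0%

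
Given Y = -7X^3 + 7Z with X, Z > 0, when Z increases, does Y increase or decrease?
Y increases

Taking the partial derivative:
∂Y/∂Z = 7

∂Y/∂Z = 7 > 0 (assuming positive values)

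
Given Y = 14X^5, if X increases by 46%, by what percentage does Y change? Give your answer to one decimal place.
563.4%

For Y = 14X^5:
If X → X(1 + 0.46)
Then Y → Y · (1 + 0.46)^5
     ≈ Y · 6.6338

Percentage change = ((1 + 0.46)^5 − 1) × 100% ≈ 563.4%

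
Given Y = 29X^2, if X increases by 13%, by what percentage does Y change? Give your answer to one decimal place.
27.7%

For Y = 29X^2:
If X → X(1 + 0.13)
Then Y → Y · (1 + 0.13)^2
     = Y · 1.2769

Percentage change = ((1 + 0.13)^2 − 1) × 100% ≈ 27.7%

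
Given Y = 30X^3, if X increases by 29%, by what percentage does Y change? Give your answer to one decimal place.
114.7%

For Y = 30X^3:
If X → X(1 + 0.29)
Then Y → Y · (1 + 0.29)^3
     ≈ Y · 2.1467

Percentage change = ((1 + 0.29)^3 − 1) × 100% ≈ 114.7%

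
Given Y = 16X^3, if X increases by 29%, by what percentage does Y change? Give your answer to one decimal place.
114.7%

For Y = 16X^3:
If X → X(1 + 0.29)
Then Y → Y · (1 + 0.29)^3
     ≈ Y · 2.1467

Percentage change = ((1 + 0.29)^3 − 1) × 100% ≈ 114.7%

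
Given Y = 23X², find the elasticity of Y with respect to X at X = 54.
Elasticity = 2

Elasticity = (dY/dX) · (X/Y)

dY/dX = 46·X
At X = 54: dY/dX = 2484, Y = 67068

Elasticity = 2484 · (54 / 67068) = 2

Interpretation: for a small percentage change in X, the percentage change in Y is approximately 2.00 times as large.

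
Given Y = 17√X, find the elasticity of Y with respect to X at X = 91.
Elasticity = 1/2

Elasticity = (dY/dX) · (X/Y)

dY/dX = 17/(2·√X)
At X = 91: dY/dX = 17·√91/182, Y = 17·√91

Elasticity = (17·√91/182) · (91 / (17·√91)) = 1/2

Interpretation: for a small percentage change in X, the percentage change in Y is approximately 0.50 times as large.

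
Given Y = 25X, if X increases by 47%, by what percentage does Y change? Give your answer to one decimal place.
47.0%

For Y = 25X:
If X → X(1 + 0.47)
Then Y → Y · (1 + 0.47)^1
     = Y · 1.4700

Percentage change = ((1 + 0.47)^1 − 1) × 100% = 47.0%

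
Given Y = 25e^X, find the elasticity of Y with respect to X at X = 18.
Elasticity = 18

Elasticity = (dY/dX) · (X/Y)

dY/dX = 25·e^X
At X = 18: dY/dX = 25·e^18, Y = 25·e^18

Elasticity = (25·e^18) · (18 / (25·e^18)) = 18

Interpretation: for a small percentage change in X, the percentage change in Y is approximately 18.00 times as large.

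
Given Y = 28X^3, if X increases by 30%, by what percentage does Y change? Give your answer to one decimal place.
119.7%

For Y = 28X^3:
If X → X(1 + 0.3)
Then Y → Y · (1 + 0.3)^3
     = Y · 2.1970

Percentage change = ((1 + 0.3)^3 − 1) × 100% = 119.7%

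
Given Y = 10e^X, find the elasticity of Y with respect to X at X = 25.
Elasticity = 25

Elasticity = (dY/dX) · (X/Y)

dY/dX = 10·e^X
At X = 25: dY/dX = 10·e^25, Y = 10·e^25

Elasticity = (10·e^25) · (25 / (10·e^25)) = 25

Interpretation: for a small percentage change in X, the percentage change in Y is approximately 25.00 times as large.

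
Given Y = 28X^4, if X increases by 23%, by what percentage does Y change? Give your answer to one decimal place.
128.9%

For Y = 28X^4:
If X → X(1 + 0.23)
Then Y → Y · (1 + 0.23)^4
     ≈ Y · 2.2889

Percentage change = ((1 + 0.23)^4 − 1) × 100% ≈ 128.9%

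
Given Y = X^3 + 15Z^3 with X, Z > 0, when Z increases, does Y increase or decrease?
Y increases

Taking the partial derivative:
∂Y/∂Z = 45Z^2

∂Y/∂Z = 45Z^2 > 0 (assuming positive values)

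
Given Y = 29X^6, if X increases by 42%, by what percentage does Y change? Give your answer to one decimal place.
719.8%

For Y = 29X^6:
If X → X(1 + 0.42)
Then Y → Y · (1 + 0.42)^6
     ≈ Y · 8.1984

Percentage change = ((1 + 0.42)^6 − 1) × 100% ≈ 719.8%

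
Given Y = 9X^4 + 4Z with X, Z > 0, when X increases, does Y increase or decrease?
Y increases

Taking the partial derivative:
∂Y/∂X = 36X^3

∂Y/∂X = 36X^3 > 0 (assuming positive values)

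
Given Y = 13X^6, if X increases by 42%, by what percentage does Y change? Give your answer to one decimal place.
719.8%

For Y = 13X^6:
If X → X(1 + 0.42)
Then Y → Y · (1 + 0.42)^6
     ≈ Y · 8.1984

Percentage change = ((1 + 0.42)^6 − 1) × 100% ≈ 719.8%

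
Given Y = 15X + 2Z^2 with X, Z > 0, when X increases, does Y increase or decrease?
Y increases

Taking the partial derivative:
∂Y/∂X = 15

∂Y/∂X = 15 > 0 (assuming positive values)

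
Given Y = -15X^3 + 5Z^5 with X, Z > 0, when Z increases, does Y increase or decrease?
Y increases

Taking the partial derivative:
∂Y/∂Z = 25Z^4

∂Y/∂Z = 25Z^4 > 0 (assuming positive values)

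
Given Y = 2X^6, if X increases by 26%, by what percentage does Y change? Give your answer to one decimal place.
300.2%

For Y = 2X^6:
If X → X(1 + 0.26)
Then Y → Y · (1 + 0.26)^6
     ≈ Y · 4.0015

Percentage change = ((1 + 0.26)^6 − 1) × 100% ≈ 300.2%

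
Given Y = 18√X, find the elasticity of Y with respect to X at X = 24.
Elasticity = 1/2

Elasticity = (dY/dX) · (X/Y)

dY/dX = 9/√X
At X = 24: dY/dX = 3·√6/4, Y = 36·√6

Elasticity = (3·√6/4) · (24 / (36·√6)) = 1/2

Interpretation: for a small percentage change in X, the percentage change in Y is approximately 0.50 times as large.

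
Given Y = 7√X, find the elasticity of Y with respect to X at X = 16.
Elasticity = 1/2

Elasticity = (dY/dX) · (X/Y)

dY/dX = 7/(2·√X)
At X = 16: dY/dX = 7/8, Y = 28

Elasticity = (7/8) · (16 / 28) = 1/2

Interpretation: for a small percentage change in X, the percentage change in Y is approximately 0.50 times as large.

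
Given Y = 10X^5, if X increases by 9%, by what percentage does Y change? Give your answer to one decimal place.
53.9%

For Y = 10X^5:
If X → X(1 + 0.09)
Then Y → Y · (1 + 0.09)^5
     ≈ Y · 1.5386

Percentage change = ((1 + 0.09)^5 − 1) × 100% ≈ 53.9%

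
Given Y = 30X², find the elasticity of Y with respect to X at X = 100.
Elasticity = 2

Elasticity = (dY/dX) · (X/Y)

dY/dX = 60·X
At X = 100: dY/dX = 6000, Y = 300000

Elasticity = 6000 · (100 / 300000) = 2

Interpretation: for a small percentage change in X, the percentage change in Y is approximately 2.00 times as large.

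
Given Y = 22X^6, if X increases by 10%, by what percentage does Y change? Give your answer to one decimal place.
77.2%

For Y = 22X^6:
If X → X(1 + 0.1)
Then Y → Y · (1 + 0.1)^6
     ≈ Y · 1.7716

Percentage change = ((1 + 0.1)^6 − 1) × 100% ≈ 77.2%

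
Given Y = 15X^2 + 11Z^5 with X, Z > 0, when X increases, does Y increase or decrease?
Y increases

Taking the partial derivative:
∂Y/∂X = 30X

∂Y/∂X = 30X > 0 (assuming positive values)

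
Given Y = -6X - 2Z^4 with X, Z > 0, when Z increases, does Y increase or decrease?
Y decreases

Taking the partial derivative:
∂Y/∂Z = -8Z^3

∂Y/∂Z = -8Z^3 < 0 (assuming positive values)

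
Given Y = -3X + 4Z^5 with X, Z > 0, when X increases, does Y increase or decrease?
Y decreases

Taking the partial derivative:
∂Y/∂X = -3

∂Y/∂X = -3 < 0 (assuming positive values)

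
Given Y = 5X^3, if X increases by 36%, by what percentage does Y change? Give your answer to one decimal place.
151.5%

For Y = 5X^3:
If X → X(1 + 0.36)
Then Y → Y · (1 + 0.36)^3
     ≈ Y · 2.5155

Percentage change = ((1 + 0.36)^3 − 1) × 100% ≈ 151.5%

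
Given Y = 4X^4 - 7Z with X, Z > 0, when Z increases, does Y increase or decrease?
Y decreases

Taking the partial derivative:
∂Y/∂Z = -7

∂Y/∂Z = -7 < 0 (assuming positive values)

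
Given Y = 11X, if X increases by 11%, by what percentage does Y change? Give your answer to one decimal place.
11.0%

For Y = 11X:
If X → X(1 + 0.11)
Then Y → Y · (1 + 0.11)^1
     = Y · 1.1100

Percentage change = ((1 + 0.11)^1 − 1) × 100% = 11.0%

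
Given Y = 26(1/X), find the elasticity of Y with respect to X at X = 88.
Elasticity = -1

Elasticity = (dY/dX) · (X/Y)

dY/dX = -26/X²
At X = 88: dY/dX = -13/3872, Y = 13/44

Elasticity = (-13/3872) · (88 / (13/44)) = -1

Interpretation: for a small percentage change in X, the percentage change in Y is approximately -1.00 times as large.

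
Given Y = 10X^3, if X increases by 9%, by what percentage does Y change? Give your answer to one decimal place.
29.5%

For Y = 10X^3:
If X → X(1 + 0.09)
Then Y → Y · (1 + 0.09)^3
     ≈ Y · 1.2950

Percentage change = ((1 + 0.09)^3 − 1) × 100% ≈ 29.5%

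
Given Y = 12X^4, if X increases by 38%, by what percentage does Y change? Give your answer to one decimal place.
262.7%

For Y = 12X^4:
If X → X(1 + 0.38)
Then Y → Y · (1 + 0.38)^4
     ≈ Y · 3.6267

Percentage change = ((1 + 0.38)^4 − 1) × 100% ≈ 262.7%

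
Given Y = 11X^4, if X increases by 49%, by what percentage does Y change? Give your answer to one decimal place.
392.9%

For Y = 11X^4:
If X → X(1 + 0.49)
Then Y → Y · (1 + 0.49)^4
     ≈ Y · 4.9288

Percentage change = ((1 + 0.49)^4 − 1) × 100% ≈ 392.9%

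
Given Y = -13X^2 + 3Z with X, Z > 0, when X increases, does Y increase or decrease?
Y decreases

Taking the partial derivative:
∂Y/∂X = -26X

∂Y/∂X = -26X < 0 (assuming positive values)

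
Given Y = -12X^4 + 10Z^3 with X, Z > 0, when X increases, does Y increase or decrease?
Y decreases

Taking the partial derivative:
∂Y/∂X = -48X^3

∂Y/∂X = -48X^3 < 0 (assuming positive values)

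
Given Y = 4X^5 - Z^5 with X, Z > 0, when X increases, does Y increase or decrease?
Y increases

Taking the partial derivative:
∂Y/∂X = 20X^4

∂Y/∂X = 20X^4 > 0 (assuming positive values)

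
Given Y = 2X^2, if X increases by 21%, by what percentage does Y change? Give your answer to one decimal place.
46.4%

For Y = 2X^2:
If X → X(1 + 0.21)
Then Y → Y · (1 + 0.21)^2
     = Y · 1.4641

Percentage change = ((1 + 0.21)^2 − 1) × 100% ≈ 46.4%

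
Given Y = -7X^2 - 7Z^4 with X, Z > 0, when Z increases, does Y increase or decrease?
Y decreases

Taking the partial derivative:
∂Y/∂Z = -28Z^3

∂Y/∂Z = -28Z^3 < 0 (assuming positive values)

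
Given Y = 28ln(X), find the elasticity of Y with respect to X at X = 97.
Elasticity = 1/ln(97) ≈ 0.2186

Elasticity = (dY/dX) · (X/Y)

dY/dX = 28/X
At X = 97: dY/dX = 28/97, Y = 28·ln(97)

Elasticity = (28/97) · (97 / (28·ln(97))) = 1/ln(97) ≈ 0.2186

Interpretation: for a small percentage change in X, the percentage change in Y is approximately 0.22 times as large.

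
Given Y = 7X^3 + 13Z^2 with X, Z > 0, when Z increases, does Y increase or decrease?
Y increases

Taking the partial derivative:
∂Y/∂Z = 26Z

∂Y/∂Z = 26Z > 0 (assuming positive values)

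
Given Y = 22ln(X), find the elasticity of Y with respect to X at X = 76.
Elasticity = 1/ln(76) ≈ 0.2309

Elasticity = (dY/dX) · (X/Y)

dY/dX = 22/X
At X = 76: dY/dX = 11/38, Y = 22·ln(76)

Elasticity = (11/38) · (76 / (22·ln(76))) = 1/ln(76) ≈ 0.2309

Interpretation: for a small percentage change in X, the percentage change in Y is approximately 0.23 times as large.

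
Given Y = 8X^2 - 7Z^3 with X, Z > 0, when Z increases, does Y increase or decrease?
Y decreases

Taking the partial derivative:
∂Y/∂Z = -21Z^2

∂Y/∂Z = -21Z^2 < 0 (assuming positive values)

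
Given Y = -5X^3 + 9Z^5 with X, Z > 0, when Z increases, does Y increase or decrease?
Y increases

Taking the partial derivative:
∂Y/∂Z = 45Z^4

∂Y/∂Z = 45Z^4 > 0 (assuming positive values)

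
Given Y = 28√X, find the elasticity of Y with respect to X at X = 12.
Elasticity = 1/2

Elasticity = (dY/dX) · (X/Y)

dY/dX = 14/√X
At X = 12: dY/dX = 7·√3/3, Y = 56·√3

Elasticity = (7·√3/3) · (12 / (56·√3)) = 1/2

Interpretation: for a small percentage change in X, the percentage change in Y is approximately 0.50 times as large.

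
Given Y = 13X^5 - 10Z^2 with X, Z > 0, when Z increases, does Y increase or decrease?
Y decreases

Taking the partial derivative:
∂Y/∂Z = -20Z

∂Y/∂Z = -20Z < 0 (assuming positive values)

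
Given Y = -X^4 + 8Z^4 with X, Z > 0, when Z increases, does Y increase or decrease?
Y increases

Taking the partial derivative:
∂Y/∂Z = 32Z^3

∂Y/∂Z = 32Z^3 > 0 (assuming positive values)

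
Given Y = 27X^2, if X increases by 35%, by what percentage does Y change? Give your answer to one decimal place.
82.3%

For Y = 27X^2:
If X → X(1 + 0.35)
Then Y → Y · (1 + 0.35)^2
     = Y · 1.8225

Percentage change = ((1 + 0.35)^2 − 1) × 100% ≈ 82.3%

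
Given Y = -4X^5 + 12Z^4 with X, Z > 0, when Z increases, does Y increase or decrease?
Y increases

Taking the partial derivative:
∂Y/∂Z = 48Z^3

∂Y/∂Z = 48Z^3 > 0 (assuming positive values)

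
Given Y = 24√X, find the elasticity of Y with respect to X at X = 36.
Elasticity = 1/2

Elasticity = (dY/dX) · (X/Y)

dY/dX = 12/√X
At X = 36: dY/dX = 2, Y = 144

Elasticity = 2 · (36 / 144) = 1/2

Interpretation: for a small percentage change in X, the percentage change in Y is approximately 0.50 times as large.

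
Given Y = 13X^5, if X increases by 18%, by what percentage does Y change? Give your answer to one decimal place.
128.8%

For Y = 13X^5:
If X → X(1 + 0.18)
Then Y → Y · (1 + 0.18)^5
     ≈ Y · 2.2878

Percentage change = ((1 + 0.18)^5 − 1) × 100% ≈ 128.8%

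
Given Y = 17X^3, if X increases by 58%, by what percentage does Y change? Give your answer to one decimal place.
294.4%

For Y = 17X^3:
If X → X(1 + 0.58)
Then Y → Y · (1 + 0.58)^3
     ≈ Y · 3.9443

Percentage change = ((1 + 0.58)^3 − 1) × 100% ≈ 294.4%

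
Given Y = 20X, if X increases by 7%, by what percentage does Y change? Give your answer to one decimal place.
7.0%

For Y = 20X:
If X → X(1 + 0.07)
Then Y → Y · (1 + 0.07)^1
     = Y · 1.0700

Percentage change = ((1 + 0.07)^1 − 1) × 100% = 7.0%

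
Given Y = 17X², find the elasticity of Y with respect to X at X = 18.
Elasticity = 2

Elasticity = (dY/dX) · (X/Y)

dY/dX = 34·X
At X = 18: dY/dX = 612, Y = 5508

Elasticity = 612 · (18 / 5508) = 2

Interpretation: for a small percentage change in X, the percentage change in Y is approximately 2.00 times as large.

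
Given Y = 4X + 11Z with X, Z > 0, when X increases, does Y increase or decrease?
Y increases

Taking the partial derivative:
∂Y/∂X = 4

∂Y/∂X = 4 > 0 (assuming positive values)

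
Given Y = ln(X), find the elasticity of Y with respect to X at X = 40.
Elasticity = 1/ln(40) ≈ 0.2711

Elasticity = (dY/dX) · (X/Y)

dY/dX = 1/X
At X = 40: dY/dX = 1/40, Y = ln(40)

Elasticity = (1/40) · (40 / (ln(40))) = 1/ln(40) ≈ 0.2711

Interpretation: for a small percentage change in X, the percentage change in Y is approximately 0.27 times as large.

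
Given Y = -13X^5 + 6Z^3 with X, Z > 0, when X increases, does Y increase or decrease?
Y decreases

Taking the partial derivative:
∂Y/∂X = -65X^4

∂Y/∂X = -65X^4 < 0 (assuming positive values)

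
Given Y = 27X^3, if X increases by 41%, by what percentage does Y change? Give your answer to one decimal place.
180.3%

For Y = 27X^3:
If X → X(1 + 0.41)
Then Y → Y · (1 + 0.41)^3
     ≈ Y · 2.8032

Percentage change = ((1 + 0.41)^3 − 1) × 100% ≈ 180.3%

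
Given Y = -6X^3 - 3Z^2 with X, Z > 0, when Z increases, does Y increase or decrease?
Y decreases

Taking the partial derivative:
∂Y/∂Z = -6Z

∂Y/∂Z = -6Z < 0 (assuming positive values)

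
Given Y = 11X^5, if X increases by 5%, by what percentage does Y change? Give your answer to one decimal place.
27.6%

For Y = 11X^5:
If X → X(1 + 0.05)
Then Y → Y · (1 + 0.05)^5
     ≈ Y · 1.2763

Percentage change = ((1 + 0.05)^5 − 1) × 100% ≈ 27.6%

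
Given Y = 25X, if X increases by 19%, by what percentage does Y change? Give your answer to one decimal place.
19.0%

For Y = 25X:
If X → X(1 + 0.19)
Then Y → Y · (1 + 0.19)^1
     = Y · 1.1900

Percentage change = ((1 + 0.19)^1 − 1) × 100% = 19.0%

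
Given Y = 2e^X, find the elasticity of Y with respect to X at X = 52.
Elasticity = 52

Elasticity = (dY/dX) · (X/Y)

dY/dX = 2·e^X
At X = 52: dY/dX = 2·e^52, Y = 2·e^52

Elasticity = (2·e^52) · (52 / (2·e^52)) = 52

Interpretation: for a small percentage change in X, the percentage change in Y is approximately 52.00 times as large.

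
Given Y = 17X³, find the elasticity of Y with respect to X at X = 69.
Elasticity = 3

Elasticity = (dY/dX) · (X/Y)

dY/dX = 51·X²
At X = 69: dY/dX = 242811, Y = 5584653

Elasticity = 242811 · (69 / 5584653) = 3

Interpretation: for a small percentage change in X, the percentage change in Y is approximately 3.00 times as large.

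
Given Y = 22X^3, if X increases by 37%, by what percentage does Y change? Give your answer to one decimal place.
157.1%

For Y = 22X^3:
If X → X(1 + 0.37)
Then Y → Y · (1 + 0.37)^3
     ≈ Y · 2.5714

Percentage change = ((1 + 0.37)^3 − 1) × 100% ≈ 157.1%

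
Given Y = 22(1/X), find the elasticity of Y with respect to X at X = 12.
Elasticity = -1

Elasticity = (dY/dX) · (X/Y)

dY/dX = -22/X²
At X = 12: dY/dX = -11/72, Y = 11/6

Elasticity = (-11/72) · (12 / (11/6)) = -1

Interpretation: for a small percentage change in X, the percentage change in Y is approximately -1.00 times as large.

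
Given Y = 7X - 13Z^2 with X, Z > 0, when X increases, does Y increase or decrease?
Y increases

Taking the partial derivative:
∂Y/∂X = 7

∂Y/∂X = 7 > 0 (assuming positive values)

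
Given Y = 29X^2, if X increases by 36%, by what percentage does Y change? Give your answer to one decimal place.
85.0%

For Y = 29X^2:
If X → X(1 + 0.36)
Then Y → Y · (1 + 0.36)^2
     = Y · 1.8496

Percentage change = ((1 + 0.36)^2 − 1) × 100% ≈ 85.0%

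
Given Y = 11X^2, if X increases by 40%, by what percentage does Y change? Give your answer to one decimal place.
96.0%

For Y = 11X^2:
If X → X(1 + 0.4)
Then Y → Y · (1 + 0.4)^2
     = Y · 1.9600

Percentage change = ((1 + 0.4)^2 − 1) × 100% = 96.0%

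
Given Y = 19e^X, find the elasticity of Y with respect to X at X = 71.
Elasticity = 71

Elasticity = (dY/dX) · (X/Y)

dY/dX = 19·e^X
At X = 71: dY/dX = 19·e^71, Y = 19·e^71

Elasticity = (19·e^71) · (71 / (19·e^71)) = 71

Interpretation: for a small percentage change in X, the percentage change in Y is approximately 71.00 times as large.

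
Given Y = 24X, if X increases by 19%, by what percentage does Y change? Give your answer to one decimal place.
19.0%

For Y = 24X:
If X → X(1 + 0.19)
Then Y → Y · (1 + 0.19)^1
     = Y · 1.1900

Percentage change = ((1 + 0.19)^1 − 1) × 100% = 19.0%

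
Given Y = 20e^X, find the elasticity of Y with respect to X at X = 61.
Elasticity = 61

Elasticity = (dY/dX) · (X/Y)

dY/dX = 20·e^X
At X = 61: dY/dX = 20·e^61, Y = 20·e^61

Elasticity = (20·e^61) · (61 / (20·e^61)) = 61

Interpretation: for a small percentage change in X, the percentage change in Y is approximately 61.00 times as large.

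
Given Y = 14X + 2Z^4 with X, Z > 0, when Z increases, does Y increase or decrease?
Y increases

Taking the partial derivative:
∂Y/∂Z = 8Z^3

∂Y/∂Z = 8Z^3 > 0 (assuming positive values)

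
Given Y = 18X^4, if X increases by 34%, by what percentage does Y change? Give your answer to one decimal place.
222.4%

For Y = 18X^4:
If X → X(1 + 0.34)
Then Y → Y · (1 + 0.34)^4
     ≈ Y · 3.2242

Percentage change = ((1 + 0.34)^4 − 1) × 100% ≈ 222.4%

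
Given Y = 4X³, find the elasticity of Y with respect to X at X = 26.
Elasticity = 3

Elasticity = (dY/dX) · (X/Y)

dY/dX = 12·X²
At X = 26: dY/dX = 8112, Y = 70304

Elasticity = 8112 · (26 / 70304) = 3

Interpretation: for a small percentage change in X, the percentage change in Y is approximately 3.00 times as large.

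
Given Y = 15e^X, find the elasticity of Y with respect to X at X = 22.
Elasticity = 22

Elasticity = (dY/dX) · (X/Y)

dY/dX = 15·e^X
At X = 22: dY/dX = 15·e^22, Y = 15·e^22

Elasticity = (15·e^22) · (22 / (15·e^22)) = 22

Interpretation: for a small percentage change in X, the percentage change in Y is approximately 22.00 times as large.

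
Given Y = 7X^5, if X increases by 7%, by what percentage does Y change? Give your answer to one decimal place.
40.3%

For Y = 7X^5:
If X → X(1 + 0.07)
Then Y → Y · (1 + 0.07)^5
     ≈ Y · 1.4026

Percentage change = ((1 + 0.07)^5 − 1) × 100% ≈ 40.3%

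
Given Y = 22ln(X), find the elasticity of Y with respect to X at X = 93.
Elasticity = 1/ln(93) ≈ 0.2206

Elasticity = (dY/dX) · (X/Y)

dY/dX = 22/X
At X = 93: dY/dX = 22/93, Y = 22·ln(93)

Elasticity = (22/93) · (93 / (22·ln(93))) = 1/ln(93) ≈ 0.2206

Interpretation: for a small percentage change in X, the percentage change in Y is approximately 0.22 times as large.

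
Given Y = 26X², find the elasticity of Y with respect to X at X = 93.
Elasticity = 2

Elasticity = (dY/dX) · (X/Y)

dY/dX = 52·X
At X = 93: dY/dX = 4836, Y = 224874

Elasticity = 4836 · (93 / 224874) = 2

Interpretation: for a small percentage change in X, the percentage change in Y is approximately 2.00 times as large.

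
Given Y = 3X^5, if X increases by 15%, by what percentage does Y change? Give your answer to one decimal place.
101.1%

For Y = 3X^5:
If X → X(1 + 0.15)
Then Y → Y · (1 + 0.15)^5
     ≈ Y · 2.0114

Percentage change = ((1 + 0.15)^5 − 1) × 100% ≈ 101.1%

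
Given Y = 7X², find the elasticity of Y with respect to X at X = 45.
Elasticity = 2

Elasticity = (dY/dX) · (X/Y)

dY/dX = 14·X
At X = 45: dY/dX = 630, Y = 14175

Elasticity = 630 · (45 / 14175) = 2

Interpretation: for a small percentage change in X, the percentage change in Y is approximately 2.00 times as large.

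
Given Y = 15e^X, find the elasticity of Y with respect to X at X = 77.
Elasticity = 77

Elasticity = (dY/dX) · (X/Y)

dY/dX = 15·e^X
At X = 77: dY/dX = 15·e^77, Y = 15·e^77

Elasticity = (15·e^77) · (77 / (15·e^77)) = 77

Interpretation: for a small percentage change in X, the percentage change in Y is approximately 77.00 times as large.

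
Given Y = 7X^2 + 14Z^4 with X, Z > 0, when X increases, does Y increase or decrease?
Y increases

Taking the partial derivative:
∂Y/∂X = 14X

∂Y/∂X = 14X > 0 (assuming positive values)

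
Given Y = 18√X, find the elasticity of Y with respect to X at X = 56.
Elasticity = 1/2

Elasticity = (dY/dX) · (X/Y)

dY/dX = 9/√X
At X = 56: dY/dX = 9·√14/28, Y = 36·√14

Elasticity = (9·√14/28) · (56 / (36·√14)) = 1/2

Interpretation: for a small percentage change in X, the percentage change in Y is approximately 0.50 times as large.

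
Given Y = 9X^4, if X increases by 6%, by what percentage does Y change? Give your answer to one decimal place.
26.2%

For Y = 9X^4:
If X → X(1 + 0.06)
Then Y → Y · (1 + 0.06)^4
     ≈ Y · 1.2625

Percentage change = ((1 + 0.06)^4 − 1) × 100% ≈ 26.2%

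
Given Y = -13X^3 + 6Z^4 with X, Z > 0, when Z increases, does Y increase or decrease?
Y increases

Taking the partial derivative:
∂Y/∂Z = 24Z^3

∂Y/∂Z = 24Z^3 > 0 (assuming positive values)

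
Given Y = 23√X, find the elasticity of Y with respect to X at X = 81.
Elasticity = 1/2

Elasticity = (dY/dX) · (X/Y)

dY/dX = 23/(2·√X)
At X = 81: dY/dX = 23/18, Y = 207

Elasticity = (23/18) · (81 / 207) = 1/2

Interpretation: for a small percentage change in X, the percentage change in Y is approximately 0.50 times as large.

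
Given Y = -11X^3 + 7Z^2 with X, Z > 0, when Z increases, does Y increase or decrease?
Y increases

Taking the partial derivative:
∂Y/∂Z = 14Z

∂Y/∂Z = 14Z > 0 (assuming positive values)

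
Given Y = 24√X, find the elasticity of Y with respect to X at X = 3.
Elasticity = 1/2

Elasticity = (dY/dX) · (X/Y)

dY/dX = 12/√X
At X = 3: dY/dX = 4·√3, Y = 24·√3

Elasticity = (4·√3) · (3 / (24·√3)) = 1/2

Interpretation: for a small percentage change in X, the percentage change in Y is approximately 0.50 times as large.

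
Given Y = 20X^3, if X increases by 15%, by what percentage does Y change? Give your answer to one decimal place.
52.1%

For Y = 20X^3:
If X → X(1 + 0.15)
Then Y → Y · (1 + 0.15)^3
     ≈ Y · 1.5209

Percentage change = ((1 + 0.15)^3 − 1) × 100% ≈ 52.1%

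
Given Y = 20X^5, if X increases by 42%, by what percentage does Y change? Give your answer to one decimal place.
477.4%

For Y = 20X^5:
If X → X(1 + 0.42)
Then Y → Y · (1 + 0.42)^5
     ≈ Y · 5.7735

Percentage change = ((1 + 0.42)^5 − 1) × 100% ≈ 477.4%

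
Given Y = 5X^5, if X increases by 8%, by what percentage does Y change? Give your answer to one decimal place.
46.9%

For Y = 5X^5:
If X → X(1 + 0.08)
Then Y → Y · (1 + 0.08)^5
     ≈ Y · 1.4693

Percentage change = ((1 + 0.08)^5 − 1) × 100% ≈ 46.9%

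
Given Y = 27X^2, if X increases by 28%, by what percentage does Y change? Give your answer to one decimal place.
63.8%

For Y = 27X^2:
If X → X(1 + 0.28)
Then Y → Y · (1 + 0.28)^2
     = Y · 1.6384

Percentage change = ((1 + 0.28)^2 − 1) × 100% ≈ 63.8%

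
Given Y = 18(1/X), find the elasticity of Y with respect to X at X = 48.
Elasticity = -1

Elasticity = (dY/dX) · (X/Y)

dY/dX = -18/X²
At X = 48: dY/dX = -1/128, Y = 3/8

Elasticity = (-1/128) · (48 / (3/8)) = -1

Interpretation: for a small percentage change in X, the percentage change in Y is approximately -1.00 times as large.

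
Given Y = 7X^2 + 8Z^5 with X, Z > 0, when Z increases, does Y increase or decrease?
Y increases

Taking the partial derivative:
∂Y/∂Z = 40Z^4

∂Y/∂Z = 40Z^4 > 0 (assuming positive values)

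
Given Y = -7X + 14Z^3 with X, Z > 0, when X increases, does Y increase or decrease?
Y decreases

Taking the partial derivative:
∂Y/∂X = -7

∂Y/∂X = -7 < 0 (assuming positive values)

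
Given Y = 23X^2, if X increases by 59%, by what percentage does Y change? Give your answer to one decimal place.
152.8%

For Y = 23X^2:
If X → X(1 + 0.59)
Then Y → Y · (1 + 0.59)^2
     = Y · 2.5281

Percentage change = ((1 + 0.59)^2 − 1) × 100% ≈ 152.8%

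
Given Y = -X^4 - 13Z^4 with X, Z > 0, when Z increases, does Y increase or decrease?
Y decreases

Taking the partial derivative:
∂Y/∂Z = -52Z^3

∂Y/∂Z = -52Z^3 < 0 (assuming positive values)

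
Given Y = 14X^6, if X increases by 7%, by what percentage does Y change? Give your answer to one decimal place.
50.1%

For Y = 14X^6:
If X → X(1 + 0.07)
Then Y → Y · (1 + 0.07)^6
     ≈ Y · 1.5007

Percentage change = ((1 + 0.07)^6 − 1) × 100% ≈ 50.1%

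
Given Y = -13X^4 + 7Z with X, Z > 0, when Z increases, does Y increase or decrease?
Y increases

Taking the partial derivative:
∂Y/∂Z = 7

∂Y/∂Z = 7 > 0 (assuming positive values)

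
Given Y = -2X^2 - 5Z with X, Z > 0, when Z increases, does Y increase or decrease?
Y decreases

Taking the partial derivative:
∂Y/∂Z = -5

∂Y/∂Z = -5 < 0 (assuming positive values)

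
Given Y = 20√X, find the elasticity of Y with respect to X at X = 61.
Elasticity = 1/2

Elasticity = (dY/dX) · (X/Y)

dY/dX = 10/√X
At X = 61: dY/dX = 10·√61/61, Y = 20·√61

Elasticity = (10·√61/61) · (61 / (20·√61)) = 1/2

Interpretation: for a small percentage change in X, the percentage change in Y is approximately 0.50 times as large.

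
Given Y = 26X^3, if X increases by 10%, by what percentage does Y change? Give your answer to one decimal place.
33.1%

For Y = 26X^3:
If X → X(1 + 0.1)
Then Y → Y · (1 + 0.1)^3
     = Y · 1.3310

Percentage change = ((1 + 0.1)^3 − 1) × 100% = 33.1%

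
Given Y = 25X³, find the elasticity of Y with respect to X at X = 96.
Elasticity = 3

Elasticity = (dY/dX) · (X/Y)

dY/dX = 75·X²
At X = 96: dY/dX = 691200, Y = 22118400

Elasticity = 691200 · (96 / 22118400) = 3

Interpretation: for a small percentage change in X, the percentage change in Y is approximately 3.00 times as large.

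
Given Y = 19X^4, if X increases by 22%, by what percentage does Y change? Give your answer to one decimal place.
121.5%

For Y = 19X^4:
If X → X(1 + 0.22)
Then Y → Y · (1 + 0.22)^4
     ≈ Y · 2.2153

Percentage change = ((1 + 0.22)^4 − 1) × 100% ≈ 121.5%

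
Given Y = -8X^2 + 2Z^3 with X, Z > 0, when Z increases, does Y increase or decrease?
Y increases

Taking the partial derivative:
∂Y/∂Z = 6Z^2

∂Y/∂Z = 6Z^2 > 0 (assuming positive values)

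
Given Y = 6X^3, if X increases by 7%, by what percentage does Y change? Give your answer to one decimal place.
22.5%

For Y = 6X^3:
If X → X(1 + 0.07)
Then Y → Y · (1 + 0.07)^3
     ≈ Y · 1.2250

Percentage change = ((1 + 0.07)^3 − 1) × 100% ≈ 22.5%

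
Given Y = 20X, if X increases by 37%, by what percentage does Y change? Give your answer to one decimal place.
37.0%

For Y = 20X:
If X → X(1 + 0.37)
Then Y → Y · (1 + 0.37)^1
     = Y · 1.3700

Percentage change = ((1 + 0.37)^1 − 1) × 100% = 37.0%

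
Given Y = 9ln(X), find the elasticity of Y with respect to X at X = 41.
Elasticity = 1/ln(41) ≈ 0.2693

Elasticity = (dY/dX) · (X/Y)

dY/dX = 9/X
At X = 41: dY/dX = 9/41, Y = 9·ln(41)

Elasticity = (9/41) · (41 / (9·ln(41))) = 1/ln(41) ≈ 0.2693

Interpretation: for a small percentage change in X, the percentage change in Y is approximately 0.27 times as large.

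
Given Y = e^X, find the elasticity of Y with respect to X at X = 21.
Elasticity = 21

Elasticity = (dY/dX) · (X/Y)

dY/dX = e^X
At X = 21: dY/dX = e^21, Y = e^21

Elasticity = (e^21) · (21 / (e^21)) = 21

Interpretation: for a small percentage change in X, the percentage change in Y is approximately 21.00 times as large.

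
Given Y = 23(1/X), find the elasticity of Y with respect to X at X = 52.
Elasticity = -1

Elasticity = (dY/dX) · (X/Y)

dY/dX = -23/X²
At X = 52: dY/dX = -23/2704, Y = 23/52

Elasticity = (-23/2704) · (52 / (23/52)) = -1

Interpretation: for a small percentage change in X, the percentage change in Y is approximately -1.00 times as large.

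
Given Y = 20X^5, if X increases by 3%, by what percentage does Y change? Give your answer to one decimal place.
15.9%

For Y = 20X^5:
If X → X(1 + 0.03)
Then Y → Y · (1 + 0.03)^5
     ≈ Y · 1.1593

Percentage change = ((1 + 0.03)^5 − 1) × 100% ≈ 15.9%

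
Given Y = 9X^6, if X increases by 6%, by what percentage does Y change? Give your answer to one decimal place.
41.9%

For Y = 9X^6:
If X → X(1 + 0.06)
Then Y → Y · (1 + 0.06)^6
     ≈ Y · 1.4185

Percentage change = ((1 + 0.06)^6 − 1) × 100% ≈ 41.9%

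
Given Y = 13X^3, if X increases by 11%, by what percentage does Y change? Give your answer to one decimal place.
36.8%

For Y = 13X^3:
If X → X(1 + 0.11)
Then Y → Y · (1 + 0.11)^3
     ≈ Y · 1.3676

Percentage change = ((1 + 0.11)^3 − 1) × 100% ≈ 36.8%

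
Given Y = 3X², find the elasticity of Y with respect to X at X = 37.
Elasticity = 2

Elasticity = (dY/dX) · (X/Y)

dY/dX = 6·X
At X = 37: dY/dX = 222, Y = 4107

Elasticity = 222 · (37 / 4107) = 2

Interpretation: for a small percentage change in X, the percentage change in Y is approximately 2.00 times as large.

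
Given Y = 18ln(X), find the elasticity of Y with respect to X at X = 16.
Elasticity = 1/ln(16) ≈ 0.3607

Elasticity = (dY/dX) · (X/Y)

dY/dX = 18/X
At X = 16: dY/dX = 9/8, Y = 18·ln(16)

Elasticity = (9/8) · (16 / (18·ln(16))) = 1/ln(16) ≈ 0.3607

Interpretation: for a small percentage change in X, the percentage change in Y is approximately 0.36 times as large.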